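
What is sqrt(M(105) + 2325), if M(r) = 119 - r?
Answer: sqrt(2339) ≈ 48.363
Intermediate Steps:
sqrt(M(105) + 2325) = sqrt((119 - 1*105) + 2325) = sqrt((119 - 105) + 2325) = sqrt(14 + 2325) = sqrt(2339)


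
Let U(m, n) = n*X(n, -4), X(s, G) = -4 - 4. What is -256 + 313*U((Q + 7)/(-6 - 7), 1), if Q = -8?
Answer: -2760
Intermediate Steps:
X(s, G) = -8
U(m, n) = -8*n (U(m, n) = n*(-8) = -8*n)
-256 + 313*U((Q + 7)/(-6 - 7), 1) = -256 + 313*(-8*1) = -256 + 313*(-8) = -256 - 2504 = -2760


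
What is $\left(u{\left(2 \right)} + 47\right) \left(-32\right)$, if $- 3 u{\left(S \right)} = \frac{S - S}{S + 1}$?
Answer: $-1504$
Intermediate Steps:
$u{\left(S \right)} = 0$ ($u{\left(S \right)} = - \frac{\left(S - S\right) \frac{1}{S + 1}}{3} = - \frac{0 \frac{1}{1 + S}}{3} = \left(- \frac{1}{3}\right) 0 = 0$)
$\left(u{\left(2 \right)} + 47\right) \left(-32\right) = \left(0 + 47\right) \left(-32\right) = 47 \left(-32\right) = -1504$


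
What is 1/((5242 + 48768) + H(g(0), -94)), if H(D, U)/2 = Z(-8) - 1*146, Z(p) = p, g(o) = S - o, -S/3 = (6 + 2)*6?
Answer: 1/53702 ≈ 1.8621e-5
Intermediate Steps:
S = -144 (S = -3*(6 + 2)*6 = -24*6 = -3*48 = -144)
g(o) = -144 - o
H(D, U) = -308 (H(D, U) = 2*(-8 - 1*146) = 2*(-8 - 146) = 2*(-154) = -308)
1/((5242 + 48768) + H(g(0), -94)) = 1/((5242 + 48768) - 308) = 1/(54010 - 308) = 1/53702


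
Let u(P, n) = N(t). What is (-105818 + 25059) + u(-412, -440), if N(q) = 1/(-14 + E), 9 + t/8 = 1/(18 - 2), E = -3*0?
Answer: -1130627/14 ≈ -80759.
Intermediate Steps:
E = 0
t = -143/2 (t = -72 + 8/(18 - 2) = -72 + 8/16 = -72 + 8*(1/16) = -72 + 1/2 = -143/2 ≈ -71.500)
N(q) = -1/14 (N(q) = 1/(-14 + 0) = 1/(-14) = -1/14)
u(P, n) = -1/14
(-105818 + 25059) + u(-412, -440) = (-105818 + 25059) - 1/14 = -80759 - 1/14 = -1130627/14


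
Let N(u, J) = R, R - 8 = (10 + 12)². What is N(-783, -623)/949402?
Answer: 246/474701 ≈ 0.00051822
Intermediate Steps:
R = 492 (R = 8 + (10 + 12)² = 8 + 22² = 8 + 484 = 492)
N(u, J) = 492
N(-783, -623)/949402 = 492/949402 = 492*(1/949402) = 246/474701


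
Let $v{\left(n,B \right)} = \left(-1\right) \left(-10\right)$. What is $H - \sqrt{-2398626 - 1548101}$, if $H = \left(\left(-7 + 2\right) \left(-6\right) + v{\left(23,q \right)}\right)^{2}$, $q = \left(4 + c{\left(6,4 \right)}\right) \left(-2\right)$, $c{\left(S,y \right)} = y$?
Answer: $1600 - i \sqrt{3946727} \approx 1600.0 - 1986.6 i$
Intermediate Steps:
$q = -16$ ($q = \left(4 + 4\right) \left(-2\right) = 8 \left(-2\right) = -16$)
$v{\left(n,B \right)} = 10$
$H = 1600$ ($H = \left(\left(-7 + 2\right) \left(-6\right) + 10\right)^{2} = \left(\left(-5\right) \left(-6\right) + 10\right)^{2} = \left(30 + 10\right)^{2} = 40^{2} = 1600$)
$H - \sqrt{-2398626 - 1548101} = 1600 - \sqrt{-2398626 - 1548101} = 1600 - \sqrt{-3946727} = 1600 - i \sqrt{3946727}$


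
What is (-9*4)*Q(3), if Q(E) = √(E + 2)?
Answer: -36*√5 ≈ -80.498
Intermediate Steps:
Q(E) = √(2 + E)
(-9*4)*Q(3) = (-9*4)*√(2 + 3) = -36*√5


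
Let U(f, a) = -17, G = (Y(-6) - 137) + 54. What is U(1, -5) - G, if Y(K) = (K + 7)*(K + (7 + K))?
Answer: 71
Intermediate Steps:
Y(K) = (7 + K)*(7 + 2*K)
G = -88 (G = ((49 + 2*(-6)**2 + 21*(-6)) - 137) + 54 = ((49 + 2*36 - 126) - 137) + 54 = ((49 + 72 - 126) - 137) + 54 = (-5 - 137) + 54 = -142 + 54 = -88)
U(1, -5) - G = -17 - 1*(-88) = -17 + 88 = 71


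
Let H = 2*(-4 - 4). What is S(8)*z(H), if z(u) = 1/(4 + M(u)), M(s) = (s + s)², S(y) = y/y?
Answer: 1/1028 ≈ 0.00097276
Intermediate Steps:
S(y) = 1
M(s) = 4*s² (M(s) = (2*s)² = 4*s²)
H = -16 (H = 2*(-8) = -16)
z(u) = 1/(4 + 4*u²)
S(8)*z(H) = 1*(1/(4*(1 + (-16)²))) = 1*(1/(4*(1 + 256))) = 1*((¼)/257) = 1*((¼)*(1/257)) = 1*(1/1028) = 1/1028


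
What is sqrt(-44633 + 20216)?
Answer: 3*I*sqrt(2713) ≈ 156.26*I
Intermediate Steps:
sqrt(-44633 + 20216) = sqrt(-24417) = 3*I*sqrt(2713)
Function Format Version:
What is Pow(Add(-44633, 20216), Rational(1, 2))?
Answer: Mul(3, I, Pow(2713, Rational(1, 2))) ≈ Mul(156.26, I)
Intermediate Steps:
Pow(Add(-44633, 20216), Rational(1, 2)) = Pow(-24417, Rational(1, 2)) = Mul(3, I, Pow(2713, Rational(1, 2)))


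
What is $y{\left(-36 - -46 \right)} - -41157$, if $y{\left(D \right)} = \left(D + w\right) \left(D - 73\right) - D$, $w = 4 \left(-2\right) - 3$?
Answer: $41210$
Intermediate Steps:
$w = -11$ ($w = -8 - 3 = -11$)
$y{\left(D \right)} = - D + \left(-73 + D\right) \left(-11 + D\right)$ ($y{\left(D \right)} = \left(D - 11\right) \left(D - 73\right) - D = \left(-11 + D\right) \left(-73 + D\right) - D = \left(-73 + D\right) \left(-11 + D\right) - D = - D + \left(-73 + D\right) \left(-11 + D\right)$)
$y{\left(-36 - -46 \right)} - -41157 = \left(803 + \left(-36 - -46\right)^{2} - 85 \left(-36 - -46\right)\right) - -41157 = \left(803 + \left(-36 + 46\right)^{2} - 85 \left(-36 + 46\right)\right) + 41157 = \left(803 + 10^{2} - 850\right) + 41157 = \left(803 + 100 - 850\right) + 41157 = 53 + 41157 = 41210$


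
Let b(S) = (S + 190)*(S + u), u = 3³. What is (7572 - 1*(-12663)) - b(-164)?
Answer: 23797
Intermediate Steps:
u = 27
b(S) = (27 + S)*(190 + S) (b(S) = (S + 190)*(S + 27) = (190 + S)*(27 + S) = (27 + S)*(190 + S))
(7572 - 1*(-12663)) - b(-164) = (7572 - 1*(-12663)) - (5130 + (-164)² + 217*(-164)) = (7572 + 12663) - (5130 + 26896 - 35588) = 20235 - 1*(-3562) = 20235 + 3562 = 23797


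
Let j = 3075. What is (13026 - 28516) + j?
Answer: -12415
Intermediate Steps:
(13026 - 28516) + j = (13026 - 28516) + 3075 = -15490 + 3075 = -12415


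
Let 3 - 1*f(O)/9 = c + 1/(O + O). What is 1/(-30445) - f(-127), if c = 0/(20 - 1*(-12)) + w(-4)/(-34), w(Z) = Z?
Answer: -3414928633/131461510 ≈ -25.977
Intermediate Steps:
c = 2/17 (c = 0/(20 - 1*(-12)) - 4/(-34) = 0/(20 + 12) - 4*(-1/34) = 0/32 + 2/17 = 0*(1/32) + 2/17 = 0 + 2/17 = 2/17 ≈ 0.11765)
f(O) = 441/17 - 9/(2*O) (f(O) = 27 - 9*(2/17 + 1/(O + O)) = 27 - 9*(2/17 + 1/(2*O)) = 27 + (-18/17 - 9/(2*O)) = 441/17 - 9/(2*O))
1/(-30445) - f(-127) = 1/(-30445) - 9*(-17 + 98*(-127))/(34*(-127)) = -1/30445 - 9*(-1)*(-17 - 12446)/(34*127) = -1/30445 - 9*(-1)*(-12463)/(34*127) = -1/30445 - 1*112167/4318 = -1/30445 - 112167/4318 = -3414928633/131461510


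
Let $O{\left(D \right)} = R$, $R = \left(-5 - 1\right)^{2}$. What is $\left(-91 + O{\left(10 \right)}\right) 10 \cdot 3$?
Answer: $-1650$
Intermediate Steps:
$R = 36$ ($R = \left(-6\right)^{2} = 36$)
$O{\left(D \right)} = 36$
$\left(-91 + O{\left(10 \right)}\right) 10 \cdot 3 = \left(-91 + 36\right) 10 \cdot 3 = \left(-55\right) 30 = -1650$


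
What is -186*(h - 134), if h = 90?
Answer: 8184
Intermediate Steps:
-186*(h - 134) = -186*(90 - 134) = -186*(-44) = 8184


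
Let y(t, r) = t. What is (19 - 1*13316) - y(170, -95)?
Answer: -13467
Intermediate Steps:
(19 - 1*13316) - y(170, -95) = (19 - 1*13316) - 1*170 = (19 - 13316) - 170 = -13297 - 170 = -13467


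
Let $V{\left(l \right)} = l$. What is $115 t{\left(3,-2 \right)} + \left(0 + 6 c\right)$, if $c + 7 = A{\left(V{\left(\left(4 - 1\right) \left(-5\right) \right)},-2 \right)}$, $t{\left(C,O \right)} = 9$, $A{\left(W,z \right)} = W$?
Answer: $903$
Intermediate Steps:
$c = -22$ ($c = -7 + \left(4 - 1\right) \left(-5\right) = -7 + 3 \left(-5\right) = -7 - 15 = -22$)
$115 t{\left(3,-2 \right)} + \left(0 + 6 c\right) = 115 \cdot 9 + \left(0 + 6 \left(-22\right)\right) = 1035 + \left(0 - 132\right) = 1035 - 132 = 903$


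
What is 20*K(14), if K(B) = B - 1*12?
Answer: 40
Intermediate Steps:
K(B) = -12 + B (K(B) = B - 12 = -12 + B)
20*K(14) = 20*(-12 + 14) = 20*2 = 40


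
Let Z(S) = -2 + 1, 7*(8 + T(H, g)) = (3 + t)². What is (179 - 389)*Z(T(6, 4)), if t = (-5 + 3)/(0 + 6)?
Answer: 210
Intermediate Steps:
t = -⅓ (t = -2/6 = -2*⅙ = -⅓ ≈ -0.33333)
T(H, g) = -440/63 (T(H, g) = -8 + (3 - ⅓)²/7 = -8 + (8/3)²/7 = -8 + (⅐)*(64/9) = -8 + 64/63 = -440/63)
Z(S) = -1
(179 - 389)*Z(T(6, 4)) = (179 - 389)*(-1) = -210*(-1) = 210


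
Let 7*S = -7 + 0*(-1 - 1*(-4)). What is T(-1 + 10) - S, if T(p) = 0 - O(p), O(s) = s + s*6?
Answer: -62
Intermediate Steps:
O(s) = 7*s (O(s) = s + 6*s = 7*s)
T(p) = -7*p (T(p) = 0 - 7*p = -7*p)
S = -1 (S = (-7 + 0*(-1 - 1*(-4)))/7 = (-7 + 0*(-1 + 4))/7 = (-7 + 0*3)/7 = (-7 + 0)/7 = (⅐)*(-7) = -1)
T(-1 + 10) - S = -7*(-1 + 10) - 1*(-1) = -7*9 + 1 = -63 + 1 = -62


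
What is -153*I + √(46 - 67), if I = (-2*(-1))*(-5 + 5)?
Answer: I*√21 ≈ 4.5826*I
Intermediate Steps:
I = 0 (I = 2*0 = 0)
-153*I + √(46 - 67) = -153*0 + √(46 - 67) = 0 + √(-21) = 0 + I*√21 = I*√21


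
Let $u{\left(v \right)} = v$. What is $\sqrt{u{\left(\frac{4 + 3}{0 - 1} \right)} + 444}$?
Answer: $\sqrt{437} \approx 20.905$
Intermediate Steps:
$\sqrt{u{\left(\frac{4 + 3}{0 - 1} \right)} + 444} = \sqrt{\frac{4 + 3}{0 - 1} + 444} = \sqrt{\frac{7}{-1} + 444} = \sqrt{7 \left(-1\right) + 444} = \sqrt{-7 + 444} = \sqrt{437}$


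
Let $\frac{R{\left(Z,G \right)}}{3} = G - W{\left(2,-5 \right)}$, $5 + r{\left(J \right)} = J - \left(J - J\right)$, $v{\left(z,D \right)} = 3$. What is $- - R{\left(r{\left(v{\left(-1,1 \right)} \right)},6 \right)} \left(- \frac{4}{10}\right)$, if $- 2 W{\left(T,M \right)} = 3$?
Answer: $-9$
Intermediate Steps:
$W{\left(T,M \right)} = - \frac{3}{2}$ ($W{\left(T,M \right)} = \left(- \frac{1}{2}\right) 3 = - \frac{3}{2}$)
$r{\left(J \right)} = -5 + J$ ($r{\left(J \right)} = -5 + \left(J - \left(J - J\right)\right) = -5 + \left(J - 0\right) = -5 + \left(J + 0\right) = -5 + J$)
$R{\left(Z,G \right)} = \frac{9}{2} + 3 G$ ($R{\left(Z,G \right)} = 3 \left(G - - \frac{3}{2}\right) = 3 \left(G + \frac{3}{2}\right) = 3 \left(\frac{3}{2} + G\right) = \frac{9}{2} + 3 G$)
$- - R{\left(r{\left(v{\left(-1,1 \right)} \right)},6 \right)} \left(- \frac{4}{10}\right) = - - (\frac{9}{2} + 3 \cdot 6) \left(- \frac{4}{10}\right) = - - (\frac{9}{2} + 18) \left(\left(-4\right) \frac{1}{10}\right) = - \frac{\left(-1\right) \frac{45}{2} \left(-2\right)}{5} = - \frac{\left(-45\right) \left(-2\right)}{2 \cdot 5} = \left(-1\right) 9 = -9$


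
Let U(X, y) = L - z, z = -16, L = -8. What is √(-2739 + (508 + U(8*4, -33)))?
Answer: 3*I*√247 ≈ 47.149*I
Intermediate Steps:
U(X, y) = 8 (U(X, y) = -8 - 1*(-16) = -8 + 16 = 8)
√(-2739 + (508 + U(8*4, -33))) = √(-2739 + (508 + 8)) = √(-2739 + 516) = √(-2223) = 3*I*√247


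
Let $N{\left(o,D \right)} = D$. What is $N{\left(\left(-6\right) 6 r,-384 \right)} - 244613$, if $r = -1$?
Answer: $-244997$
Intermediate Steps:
$N{\left(\left(-6\right) 6 r,-384 \right)} - 244613 = -384 - 244613 = -244997$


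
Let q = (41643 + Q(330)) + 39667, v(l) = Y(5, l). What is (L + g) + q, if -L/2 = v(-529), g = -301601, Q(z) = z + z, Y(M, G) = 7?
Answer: -219645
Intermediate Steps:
v(l) = 7
Q(z) = 2*z
L = -14 (L = -2*7 = -14)
q = 81970 (q = (41643 + 2*330) + 39667 = (41643 + 660) + 39667 = 42303 + 39667 = 81970)
(L + g) + q = (-14 - 301601) + 81970 = -301615 + 81970 = -219645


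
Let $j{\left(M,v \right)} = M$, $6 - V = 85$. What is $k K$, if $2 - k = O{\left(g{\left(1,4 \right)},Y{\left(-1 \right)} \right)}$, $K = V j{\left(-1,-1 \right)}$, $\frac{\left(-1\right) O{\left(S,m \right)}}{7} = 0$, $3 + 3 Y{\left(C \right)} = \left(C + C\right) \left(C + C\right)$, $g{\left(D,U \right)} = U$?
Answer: $158$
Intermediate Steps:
$V = -79$ ($V = 6 - 85 = -79$)
$Y{\left(C \right)} = -1 + \frac{4 C^{2}}{3}$ ($Y{\left(C \right)} = -1 + \frac{\left(C + C\right) \left(C + C\right)}{3} = -1 + \frac{2 C 2 C}{3} = -1 + \frac{4 C^{2}}{3}$)
$O{\left(S,m \right)} = 0$ ($O{\left(S,m \right)} = \left(-7\right) 0 = 0$)
$K = 79$ ($K = \left(-79\right) \left(-1\right) = 79$)
$k = 2$ ($k = 2 - 0 = 2 + 0 = 2$)
$k K = 2 \cdot 79 = 158$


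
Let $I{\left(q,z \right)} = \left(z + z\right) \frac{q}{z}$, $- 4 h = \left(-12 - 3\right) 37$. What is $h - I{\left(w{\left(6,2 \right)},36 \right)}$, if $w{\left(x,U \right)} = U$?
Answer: $\frac{539}{4} \approx 134.75$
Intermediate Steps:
$h = \frac{555}{4}$ ($h = - \frac{\left(-12 - 3\right) 37}{4} = - \frac{\left(-15\right) 37}{4} = \left(- \frac{1}{4}\right) \left(-555\right) = \frac{555}{4} \approx 138.75$)
$I{\left(q,z \right)} = 2 q$ ($I{\left(q,z \right)} = 2 z \frac{q}{z} = 2 q$)
$h - I{\left(w{\left(6,2 \right)},36 \right)} = \frac{555}{4} - 2 \cdot 2 = \frac{555}{4} - 4 = \frac{539}{4}$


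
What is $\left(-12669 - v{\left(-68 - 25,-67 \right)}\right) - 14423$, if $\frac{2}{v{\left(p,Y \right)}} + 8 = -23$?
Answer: $- \frac{839850}{31} \approx -27092.0$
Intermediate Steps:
$v{\left(p,Y \right)} = - \frac{2}{31}$ ($v{\left(p,Y \right)} = \frac{2}{-8 - 23} = \frac{2}{-31} = 2 \left(- \frac{1}{31}\right) = - \frac{2}{31}$)
$\left(-12669 - v{\left(-68 - 25,-67 \right)}\right) - 14423 = \left(-12669 - - \frac{2}{31}\right) - 14423 = \left(-12669 + \frac{2}{31}\right) - 14423 = - \frac{392737}{31} - 14423 = - \frac{839850}{31}$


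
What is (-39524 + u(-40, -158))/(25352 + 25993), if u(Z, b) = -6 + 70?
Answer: -7892/10269 ≈ -0.76853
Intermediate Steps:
u(Z, b) = 64
(-39524 + u(-40, -158))/(25352 + 25993) = (-39524 + 64)/(25352 + 25993) = -39460/51345 = -39460*1/51345 = -7892/10269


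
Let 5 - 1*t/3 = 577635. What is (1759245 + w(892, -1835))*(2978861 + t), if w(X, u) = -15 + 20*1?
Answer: 2191974481750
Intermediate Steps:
t = -1732890 (t = 15 - 3*577635 = 15 - 1732905 = -1732890)
w(X, u) = 5 (w(X, u) = -15 + 20 = 5)
(1759245 + w(892, -1835))*(2978861 + t) = (1759245 + 5)*(2978861 - 1732890) = 1759250*1245971 = 2191974481750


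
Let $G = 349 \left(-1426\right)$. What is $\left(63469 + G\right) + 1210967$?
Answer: $776762$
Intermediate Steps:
$G = -497674$
$\left(63469 + G\right) + 1210967 = \left(63469 - 497674\right) + 1210967 = -434205 + 1210967 = 776762$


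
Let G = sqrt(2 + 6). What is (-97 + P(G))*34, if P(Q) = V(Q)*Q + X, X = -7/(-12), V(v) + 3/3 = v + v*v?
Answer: -18037/6 + 476*sqrt(2) ≈ -2333.0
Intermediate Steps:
G = 2*sqrt(2) (G = sqrt(8) = 2*sqrt(2) ≈ 2.8284)
V(v) = -1 + v + v**2 (V(v) = -1 + (v + v*v) = -1 + (v + v**2) = -1 + v + v**2)
X = 7/12 (X = -7*(-1/12) = 7/12 ≈ 0.58333)
P(Q) = 7/12 + Q*(-1 + Q + Q**2) (P(Q) = (-1 + Q + Q**2)*Q + 7/12 = Q*(-1 + Q + Q**2) + 7/12 = 7/12 + Q*(-1 + Q + Q**2))
(-97 + P(G))*34 = (-97 + (7/12 + (2*sqrt(2))**2 + (2*sqrt(2))**3 - 2*sqrt(2)))*34 = (-97 + (7/12 + 8 + 16*sqrt(2) - 2*sqrt(2)))*34 = (-97 + (103/12 + 14*sqrt(2)))*34 = (-1061/12 + 14*sqrt(2))*34 = -18037/6 + 476*sqrt(2)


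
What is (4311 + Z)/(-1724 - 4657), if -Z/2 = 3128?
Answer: 1945/6381 ≈ 0.30481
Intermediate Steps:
Z = -6256 (Z = -2*3128 = -6256)
(4311 + Z)/(-1724 - 4657) = (4311 - 6256)/(-1724 - 4657) = -1945/(-6381) = -1945*(-1/6381) = 1945/6381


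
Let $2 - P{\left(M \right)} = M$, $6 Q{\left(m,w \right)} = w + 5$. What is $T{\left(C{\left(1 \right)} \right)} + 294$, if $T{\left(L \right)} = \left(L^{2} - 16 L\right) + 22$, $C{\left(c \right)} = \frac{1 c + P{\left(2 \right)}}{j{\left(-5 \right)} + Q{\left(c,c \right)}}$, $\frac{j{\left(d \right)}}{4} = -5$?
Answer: $\frac{114381}{361} \approx 316.84$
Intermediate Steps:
$Q{\left(m,w \right)} = \frac{5}{6} + \frac{w}{6}$ ($Q{\left(m,w \right)} = \frac{w + 5}{6} = \frac{5 + w}{6} = \frac{5}{6} + \frac{w}{6}$)
$j{\left(d \right)} = -20$ ($j{\left(d \right)} = 4 \left(-5\right) = -20$)
$P{\left(M \right)} = 2 - M$
$C{\left(c \right)} = \frac{c}{- \frac{115}{6} + \frac{c}{6}}$ ($C{\left(c \right)} = \frac{1 c + \left(2 - 2\right)}{-20 + \left(\frac{5}{6} + \frac{c}{6}\right)} = \frac{c + \left(2 - 2\right)}{- \frac{115}{6} + \frac{c}{6}} = \frac{c + 0}{- \frac{115}{6} + \frac{c}{6}} = \frac{c}{- \frac{115}{6} + \frac{c}{6}}$)
$T{\left(L \right)} = 22 + L^{2} - 16 L$
$T{\left(C{\left(1 \right)} \right)} + 294 = \left(22 + \left(6 \cdot 1 \frac{1}{-115 + 1}\right)^{2} - 16 \cdot 6 \cdot 1 \frac{1}{-115 + 1}\right) + 294 = \left(22 + \left(6 \cdot 1 \frac{1}{-114}\right)^{2} - 16 \cdot 6 \cdot 1 \frac{1}{-114}\right) + 294 = \left(22 + \left(6 \cdot 1 \left(- \frac{1}{114}\right)\right)^{2} - 16 \cdot 6 \cdot 1 \left(- \frac{1}{114}\right)\right) + 294 = \left(22 + \left(- \frac{1}{19}\right)^{2} - - \frac{16}{19}\right) + 294 = \left(22 + \frac{1}{361} + \frac{16}{19}\right) + 294 = \frac{8247}{361} + 294 = \frac{114381}{361}$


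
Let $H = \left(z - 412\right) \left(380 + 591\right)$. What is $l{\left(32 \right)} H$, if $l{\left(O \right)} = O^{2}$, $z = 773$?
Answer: $358943744$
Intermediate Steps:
$H = 350531$ ($H = \left(773 - 412\right) \left(380 + 591\right) = 361 \cdot 971 = 350531$)
$l{\left(32 \right)} H = 32^{2} \cdot 350531 = 1024 \cdot 350531 = 358943744$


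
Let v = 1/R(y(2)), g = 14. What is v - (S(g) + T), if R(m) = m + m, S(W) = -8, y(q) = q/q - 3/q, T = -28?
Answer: 35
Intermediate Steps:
y(q) = 1 - 3/q
R(m) = 2*m
v = -1 (v = 1/(2*((-3 + 2)/2)) = 1/(2*((½)*(-1))) = 1/(2*(-½)) = 1/(-1) = -1)
v - (S(g) + T) = -1 - (-8 - 28) = -1 - 1*(-36) = -1 + 36 = 35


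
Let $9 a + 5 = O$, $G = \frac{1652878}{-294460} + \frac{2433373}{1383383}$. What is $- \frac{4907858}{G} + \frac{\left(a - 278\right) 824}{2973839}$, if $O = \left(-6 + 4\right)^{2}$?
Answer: $\frac{26754120023769754355530436}{21010604952373255197} \approx 1.2734 \cdot 10^{6}$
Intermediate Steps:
$O = 4$ ($O = \left(-2\right)^{2} = 4$)
$G = - \frac{785016156347}{203675479090}$ ($G = 1652878 \left(- \frac{1}{294460}\right) + 2433373 \cdot \frac{1}{1383383} = - \frac{826439}{147230} + \frac{2433373}{1383383} = - \frac{785016156347}{203675479090} \approx -3.8542$)
$a = - \frac{1}{9}$ ($a = - \frac{5}{9} + \frac{1}{9} \cdot 4 = - \frac{5}{9} + \frac{4}{9} = - \frac{1}{9} \approx -0.11111$)
$- \frac{4907858}{G} + \frac{\left(a - 278\right) 824}{2973839} = - \frac{4907858}{- \frac{785016156347}{203675479090}} + \frac{\left(- \frac{1}{9} - 278\right) 824}{2973839} = \left(-4907858\right) \left(- \frac{203675479090}{785016156347}\right) + \left(- \frac{2503}{9}\right) 824 \cdot \frac{1}{2973839} = \frac{999610329455689220}{785016156347} - \frac{2062472}{26764551} = \frac{26754120023769754355530436}{21010604952373255197}$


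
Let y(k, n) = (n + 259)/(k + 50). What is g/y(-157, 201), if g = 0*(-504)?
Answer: 0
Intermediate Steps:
y(k, n) = (259 + n)/(50 + k)
g = 0
g/y(-157, 201) = 0/(((259 + 201)/(50 - 157))) = 0/((460/(-107))) = 0/((-1/107*460)) = 0/(-460/107) = 0*(-107/460) = 0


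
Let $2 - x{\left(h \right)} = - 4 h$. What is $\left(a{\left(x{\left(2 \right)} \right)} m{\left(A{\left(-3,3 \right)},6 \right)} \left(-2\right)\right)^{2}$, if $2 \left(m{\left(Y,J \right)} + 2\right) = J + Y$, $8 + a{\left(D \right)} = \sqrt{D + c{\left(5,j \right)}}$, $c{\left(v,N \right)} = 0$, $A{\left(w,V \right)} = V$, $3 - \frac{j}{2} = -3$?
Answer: $1850 - 400 \sqrt{10} \approx 585.09$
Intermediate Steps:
$j = 12$ ($j = 6 - -6 = 6 + 6 = 12$)
$x{\left(h \right)} = 2 + 4 h$ ($x{\left(h \right)} = 2 - - 4 h = 2 + 4 h$)
$a{\left(D \right)} = -8 + \sqrt{D}$ ($a{\left(D \right)} = -8 + \sqrt{D + 0} = -8 + \sqrt{D}$)
$m{\left(Y,J \right)} = -2 + \frac{J}{2} + \frac{Y}{2}$ ($m{\left(Y,J \right)} = -2 + \frac{J + Y}{2} = -2 + \left(\frac{J}{2} + \frac{Y}{2}\right) = -2 + \frac{J}{2} + \frac{Y}{2}$)
$\left(a{\left(x{\left(2 \right)} \right)} m{\left(A{\left(-3,3 \right)},6 \right)} \left(-2\right)\right)^{2} = \left(\left(-8 + \sqrt{2 + 4 \cdot 2}\right) \left(-2 + \frac{1}{2} \cdot 6 + \frac{1}{2} \cdot 3\right) \left(-2\right)\right)^{2} = \left(\left(-8 + \sqrt{2 + 8}\right) \left(-2 + 3 + \frac{3}{2}\right) \left(-2\right)\right)^{2} = \left(\left(-8 + \sqrt{10}\right) \frac{5}{2} \left(-2\right)\right)^{2} = \left(\left(-20 + \frac{5 \sqrt{10}}{2}\right) \left(-2\right)\right)^{2} = \left(40 - 5 \sqrt{10}\right)^{2}$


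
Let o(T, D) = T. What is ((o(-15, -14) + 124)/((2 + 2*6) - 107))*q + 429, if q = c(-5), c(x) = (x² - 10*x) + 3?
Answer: 10465/31 ≈ 337.58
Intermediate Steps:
c(x) = 3 + x² - 10*x
q = 78 (q = 3 + (-5)² - 10*(-5) = 3 + 25 + 50 = 78)
((o(-15, -14) + 124)/((2 + 2*6) - 107))*q + 429 = ((-15 + 124)/((2 + 2*6) - 107))*78 + 429 = (109/((2 + 12) - 107))*78 + 429 = (109/(14 - 107))*78 + 429 = (109/(-93))*78 + 429 = (109*(-1/93))*78 + 429 = -109/93*78 + 429 = -2834/31 + 429 = 10465/31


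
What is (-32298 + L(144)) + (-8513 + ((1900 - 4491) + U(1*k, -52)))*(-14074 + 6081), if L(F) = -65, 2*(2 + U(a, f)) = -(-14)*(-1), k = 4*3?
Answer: 88793846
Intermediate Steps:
k = 12
U(a, f) = -9 (U(a, f) = -2 + (-(-14)*(-1))/2 = -2 + (-7*2)/2 = -2 + (½)*(-14) = -2 - 7 = -9)
(-32298 + L(144)) + (-8513 + ((1900 - 4491) + U(1*k, -52)))*(-14074 + 6081) = (-32298 - 65) + (-8513 + ((1900 - 4491) - 9))*(-14074 + 6081) = -32363 + (-8513 + (-2591 - 9))*(-7993) = -32363 + (-8513 - 2600)*(-7993) = -32363 - 11113*(-7993) = -32363 + 88826209 = 88793846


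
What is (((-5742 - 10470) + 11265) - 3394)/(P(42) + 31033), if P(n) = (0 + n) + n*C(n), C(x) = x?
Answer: -8341/32839 ≈ -0.25400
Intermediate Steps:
P(n) = n + n² (P(n) = (0 + n) + n*n = n + n²)
(((-5742 - 10470) + 11265) - 3394)/(P(42) + 31033) = (((-5742 - 10470) + 11265) - 3394)/(42*(1 + 42) + 31033) = ((-16212 + 11265) - 3394)/(42*43 + 31033) = (-4947 - 3394)/(1806 + 31033) = -8341/32839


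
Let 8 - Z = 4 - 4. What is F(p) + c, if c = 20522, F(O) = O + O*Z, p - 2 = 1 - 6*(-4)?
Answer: 20765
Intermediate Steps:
Z = 8 (Z = 8 - (4 - 4) = 8 - 1*0 = 8 + 0 = 8)
p = 27 (p = 2 + (1 - 6*(-4)) = 2 + (1 + 24) = 2 + 25 = 27)
F(O) = 9*O (F(O) = O + O*8 = O + 8*O = 9*O)
F(p) + c = 9*27 + 20522 = 243 + 20522 = 20765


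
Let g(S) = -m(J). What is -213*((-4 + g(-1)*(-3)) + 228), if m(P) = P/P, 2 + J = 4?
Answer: -48351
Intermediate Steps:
J = 2 (J = -2 + 4 = 2)
m(P) = 1
g(S) = -1 (g(S) = -1*1 = -1)
-213*((-4 + g(-1)*(-3)) + 228) = -213*((-4 - 1*(-3)) + 228) = -213*((-4 + 3) + 228) = -213*(-1 + 228) = -213*227 = -48351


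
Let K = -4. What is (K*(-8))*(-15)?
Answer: -480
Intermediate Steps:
(K*(-8))*(-15) = -4*(-8)*(-15) = 32*(-15) = -480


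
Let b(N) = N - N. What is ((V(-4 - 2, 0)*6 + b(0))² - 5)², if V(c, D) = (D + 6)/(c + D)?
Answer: 961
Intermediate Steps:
b(N) = 0
V(c, D) = (6 + D)/(D + c)
((V(-4 - 2, 0)*6 + b(0))² - 5)² = ((((6 + 0)/(0 + (-4 - 2)))*6 + 0)² - 5)² = (((6/(0 - 6))*6 + 0)² - 5)² = (((6/(-6))*6 + 0)² - 5)² = ((-⅙*6*6 + 0)² - 5)² = ((-1*6 + 0)² - 5)² = ((-6 + 0)² - 5)² = ((-6)² - 5)² = (36 - 5)² = 31² = 961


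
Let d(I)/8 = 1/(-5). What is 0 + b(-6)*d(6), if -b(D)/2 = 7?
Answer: 112/5 ≈ 22.400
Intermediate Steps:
b(D) = -14 (b(D) = -2*7 = -14)
d(I) = -8/5 (d(I) = 8/(-5) = 8*(-⅕) = -8/5)
0 + b(-6)*d(6) = 0 - 14*(-8/5) = 0 + 112/5 = 112/5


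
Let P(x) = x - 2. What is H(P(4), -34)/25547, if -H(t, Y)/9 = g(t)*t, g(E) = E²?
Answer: -72/25547 ≈ -0.0028183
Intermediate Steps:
P(x) = -2 + x
H(t, Y) = -9*t³ (H(t, Y) = -9*t²*t = -9*t³)
H(P(4), -34)/25547 = -9*(-2 + 4)³/25547 = -9*2³*(1/25547) = -9*8*(1/25547) = -72*1/25547 = -72/25547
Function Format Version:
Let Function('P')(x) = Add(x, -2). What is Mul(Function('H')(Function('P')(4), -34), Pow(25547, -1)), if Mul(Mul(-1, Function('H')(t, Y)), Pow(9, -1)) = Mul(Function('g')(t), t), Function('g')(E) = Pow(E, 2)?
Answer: Rational(-72, 25547) ≈ -0.0028183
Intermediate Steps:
Function('P')(x) = Add(-2, x)
Function('H')(t, Y) = Mul(-9, Pow(t, 3)) (Function('H')(t, Y) = Mul(-9, Mul(Pow(t, 2), t)) = Mul(-9, Pow(t, 3)))
Mul(Function('H')(Function('P')(4), -34), Pow(25547, -1)) = Mul(Mul(-9, Pow(Add(-2, 4), 3)), Pow(25547, -1)) = Mul(Mul(-9, Pow(2, 3)), Rational(1, 25547)) = Mul(Mul(-9, 8), Rational(1, 25547)) = Mul(-72, Rational(1, 25547)) = Rational(-72, 25547)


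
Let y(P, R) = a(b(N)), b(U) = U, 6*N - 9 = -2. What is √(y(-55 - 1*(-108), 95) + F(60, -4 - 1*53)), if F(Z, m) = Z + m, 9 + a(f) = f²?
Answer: I*√167/6 ≈ 2.1538*I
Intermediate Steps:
N = 7/6 (N = 3/2 + (⅙)*(-2) = 3/2 - ⅓ = 7/6 ≈ 1.1667)
a(f) = -9 + f²
y(P, R) = -275/36 (y(P, R) = -9 + (7/6)² = -9 + 49/36 = -275/36)
√(y(-55 - 1*(-108), 95) + F(60, -4 - 1*53)) = √(-275/36 + (60 + (-4 - 1*53))) = √(-275/36 + (60 + (-4 - 53))) = √(-275/36 + (60 - 57)) = √(-275/36 + 3) = √(-167/36) = I*√167/6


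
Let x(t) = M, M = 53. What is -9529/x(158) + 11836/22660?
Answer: -4893178/27295 ≈ -179.27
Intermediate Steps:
x(t) = 53
-9529/x(158) + 11836/22660 = -9529/53 + 11836/22660 = -9529*1/53 + 11836*(1/22660) = -9529/53 + 269/515 = -4893178/27295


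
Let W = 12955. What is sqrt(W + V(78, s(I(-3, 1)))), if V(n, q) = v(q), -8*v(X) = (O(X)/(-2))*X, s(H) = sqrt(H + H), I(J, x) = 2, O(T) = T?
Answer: sqrt(51821)/2 ≈ 113.82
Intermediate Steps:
s(H) = sqrt(2)*sqrt(H) (s(H) = sqrt(2*H) = sqrt(2)*sqrt(H))
v(X) = X**2/16 (v(X) = -X/(-2)*X/8 = -(-X/2)*X/8 = -(-1)*X**2/16 = X**2/16)
V(n, q) = q**2/16
sqrt(W + V(78, s(I(-3, 1)))) = sqrt(12955 + (sqrt(2)*sqrt(2))**2/16) = sqrt(12955 + (1/16)*2**2) = sqrt(12955 + (1/16)*4) = sqrt(12955 + 1/4) = sqrt(51821/4) = sqrt(51821)/2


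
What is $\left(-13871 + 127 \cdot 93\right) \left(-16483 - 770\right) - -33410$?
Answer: $35574590$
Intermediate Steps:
$\left(-13871 + 127 \cdot 93\right) \left(-16483 - 770\right) - -33410 = \left(-13871 + 11811\right) \left(-17253\right) + 33410 = \left(-2060\right) \left(-17253\right) + 33410 = 35541180 + 33410 = 35574590$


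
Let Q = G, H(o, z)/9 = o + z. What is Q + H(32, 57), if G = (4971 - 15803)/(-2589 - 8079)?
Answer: 2138975/2667 ≈ 802.02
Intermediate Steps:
H(o, z) = 9*o + 9*z (H(o, z) = 9*(o + z) = 9*o + 9*z)
G = 2708/2667 (G = -10832/(-10668) = -10832*(-1/10668) = 2708/2667 ≈ 1.0154)
Q = 2708/2667 ≈ 1.0154
Q + H(32, 57) = 2708/2667 + (9*32 + 9*57) = 2708/2667 + (288 + 513) = 2708/2667 + 801 = 2138975/2667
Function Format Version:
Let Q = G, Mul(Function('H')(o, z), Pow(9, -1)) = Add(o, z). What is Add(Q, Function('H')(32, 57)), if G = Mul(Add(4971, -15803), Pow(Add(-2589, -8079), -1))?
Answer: Rational(2138975, 2667) ≈ 802.02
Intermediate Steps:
Function('H')(o, z) = Add(Mul(9, o), Mul(9, z)) (Function('H')(o, z) = Mul(9, Add(o, z)) = Add(Mul(9, o), Mul(9, z)))
G = Rational(2708, 2667) (G = Mul(-10832, Pow(-10668, -1)) = Mul(-10832, Rational(-1, 10668)) = Rational(2708, 2667) ≈ 1.0154)
Q = Rational(2708, 2667) ≈ 1.0154
Add(Q, Function('H')(32, 57)) = Add(Rational(2708, 2667), Add(Mul(9, 32), Mul(9, 57))) = Add(Rational(2708, 2667), Add(288, 513)) = Add(Rational(2708, 2667), 801) = Rational(2138975, 2667)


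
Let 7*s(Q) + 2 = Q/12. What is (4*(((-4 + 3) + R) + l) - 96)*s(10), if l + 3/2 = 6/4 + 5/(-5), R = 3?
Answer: 46/3 ≈ 15.333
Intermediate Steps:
l = -1 (l = -3/2 + (6/4 + 5/(-5)) = -3/2 + (6*(1/4) + 5*(-1/5)) = -3/2 + (3/2 - 1) = -3/2 + 1/2 = -1)
s(Q) = -2/7 + Q/84 (s(Q) = -2/7 + (Q/12)/7 = -2/7 + Q/84)
(4*(((-4 + 3) + R) + l) - 96)*s(10) = (4*(((-4 + 3) + 3) - 1) - 96)*(-2/7 + (1/84)*10) = (4*((-1 + 3) - 1) - 96)*(-2/7 + 5/42) = (4*(2 - 1) - 96)*(-1/6) = (4*1 - 96)*(-1/6) = (4 - 96)*(-1/6) = -92*(-1/6) = 46/3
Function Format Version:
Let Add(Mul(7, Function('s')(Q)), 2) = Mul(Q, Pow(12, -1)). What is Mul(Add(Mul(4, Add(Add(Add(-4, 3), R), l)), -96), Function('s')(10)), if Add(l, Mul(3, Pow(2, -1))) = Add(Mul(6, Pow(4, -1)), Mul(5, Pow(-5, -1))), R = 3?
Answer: Rational(46, 3) ≈ 15.333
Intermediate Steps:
l = -1 (l = Add(Rational(-3, 2), Add(Mul(6, Pow(4, -1)), Mul(5, Pow(-5, -1)))) = Add(Rational(-3, 2), Add(Mul(6, Rational(1, 4)), Mul(5, Rational(-1, 5)))) = Add(Rational(-3, 2), Add(Rational(3, 2), -1)) = Add(Rational(-3, 2), Rational(1, 2)) = -1)
Function('s')(Q) = Add(Rational(-2, 7), Mul(Rational(1, 84), Q)) (Function('s')(Q) = Add(Rational(-2, 7), Mul(Rational(1, 7), Mul(Q, Pow(12, -1)))) = Add(Rational(-2, 7), Mul(Rational(1, 7), Mul(Q, Rational(1, 12)))) = Add(Rational(-2, 7), Mul(Rational(1, 7), Mul(Rational(1, 12), Q))) = Add(Rational(-2, 7), Mul(Rational(1, 84), Q)))
Mul(Add(Mul(4, Add(Add(Add(-4, 3), R), l)), -96), Function('s')(10)) = Mul(Add(Mul(4, Add(Add(Add(-4, 3), 3), -1)), -96), Add(Rational(-2, 7), Mul(Rational(1, 84), 10))) = Mul(Add(Mul(4, Add(Add(-1, 3), -1)), -96), Add(Rational(-2, 7), Rational(5, 42))) = Mul(Add(Mul(4, Add(2, -1)), -96), Rational(-1, 6)) = Mul(Add(Mul(4, 1), -96), Rational(-1, 6)) = Mul(Add(4, -96), Rational(-1, 6)) = Mul(-92, Rational(-1, 6)) = Rational(46, 3)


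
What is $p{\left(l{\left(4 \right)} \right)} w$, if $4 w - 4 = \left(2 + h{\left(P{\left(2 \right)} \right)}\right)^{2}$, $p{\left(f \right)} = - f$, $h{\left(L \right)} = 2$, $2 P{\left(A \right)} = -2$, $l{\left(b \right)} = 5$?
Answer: $-25$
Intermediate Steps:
$P{\left(A \right)} = -1$ ($P{\left(A \right)} = \frac{1}{2} \left(-2\right) = -1$)
$w = 5$ ($w = 1 + \frac{\left(2 + 2\right)^{2}}{4} = 1 + \frac{4^{2}}{4} = 1 + \frac{1}{4} \cdot 16 = 1 + 4 = 5$)
$p{\left(l{\left(4 \right)} \right)} w = \left(-1\right) 5 \cdot 5 = \left(-5\right) 5 = -25$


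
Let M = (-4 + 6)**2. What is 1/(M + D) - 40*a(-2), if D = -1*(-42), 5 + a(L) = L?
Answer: 12881/46 ≈ 280.02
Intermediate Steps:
a(L) = -5 + L
M = 4 (M = 2**2 = 4)
D = 42
1/(M + D) - 40*a(-2) = 1/(4 + 42) - 40*(-5 - 2) = 1/46 - 40*(-7) = 1/46 + 280 = 12881/46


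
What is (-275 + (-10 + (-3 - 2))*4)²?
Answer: 112225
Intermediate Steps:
(-275 + (-10 + (-3 - 2))*4)² = (-275 + (-10 - 5)*4)² = (-275 - 15*4)² = (-275 - 60)² = (-335)² = 112225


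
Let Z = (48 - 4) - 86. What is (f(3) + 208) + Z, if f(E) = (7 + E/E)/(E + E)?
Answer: 502/3 ≈ 167.33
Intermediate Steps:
f(E) = 4/E (f(E) = (7 + 1)/((2*E)) = 8*(1/(2*E)) = 4/E)
Z = -42 (Z = 44 - 86 = -42)
(f(3) + 208) + Z = (4/3 + 208) - 42 = 628/3 - 42 = 502/3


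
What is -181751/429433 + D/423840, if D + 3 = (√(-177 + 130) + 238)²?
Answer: -26365006319/91005441360 + 119*I*√47/105960 ≈ -0.28971 + 0.0076993*I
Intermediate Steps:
D = -3 + (238 + I*√47)² (D = -3 + (√(-177 + 130) + 238)² = -3 + (√(-47) + 238)² = -3 + (I*√47 + 238)² = -3 + (238 + I*√47)² ≈ 56594.0 + 3263.3*I)
-181751/429433 + D/423840 = -181751/429433 + (56594 + 476*I*√47)/423840 = -181751*1/429433 + (56594 + 476*I*√47)*(1/423840) = -181751/429433 + (28297/211920 + 119*I*√47/105960) = -26365006319/91005441360 + 119*I*√47/105960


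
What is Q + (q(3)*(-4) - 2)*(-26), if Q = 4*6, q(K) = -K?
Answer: -236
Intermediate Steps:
Q = 24
Q + (q(3)*(-4) - 2)*(-26) = 24 + (-1*3*(-4) - 2)*(-26) = 24 + (-3*(-4) - 2)*(-26) = 24 + (12 - 2)*(-26) = 24 + 10*(-26) = 24 - 260 = -236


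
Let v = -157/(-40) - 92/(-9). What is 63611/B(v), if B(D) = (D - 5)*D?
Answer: 8243985600/16771249 ≈ 491.55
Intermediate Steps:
v = 5093/360 (v = -157*(-1/40) - 92*(-⅑) = 157/40 + 92/9 = 5093/360 ≈ 14.147)
B(D) = D*(-5 + D) (B(D) = (-5 + D)*D = D*(-5 + D))
63611/B(v) = 63611/((5093*(-5 + 5093/360)/360)) = 63611/(((5093/360)*(3293/360))) = 63611/(16771249/129600) = 63611*(129600/16771249) = 8243985600/16771249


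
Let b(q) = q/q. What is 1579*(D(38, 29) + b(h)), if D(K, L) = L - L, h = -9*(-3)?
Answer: 1579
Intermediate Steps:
h = 27
b(q) = 1
D(K, L) = 0
1579*(D(38, 29) + b(h)) = 1579*(0 + 1) = 1579*1 = 1579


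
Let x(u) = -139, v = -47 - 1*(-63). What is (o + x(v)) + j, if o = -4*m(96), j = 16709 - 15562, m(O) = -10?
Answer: 1048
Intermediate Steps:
v = 16 (v = -47 + 63 = 16)
j = 1147
o = 40 (o = -4*(-10) = 40)
(o + x(v)) + j = (40 - 139) + 1147 = -99 + 1147 = 1048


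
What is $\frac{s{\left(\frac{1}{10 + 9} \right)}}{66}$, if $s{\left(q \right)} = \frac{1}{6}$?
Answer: $\frac{1}{396} \approx 0.0025253$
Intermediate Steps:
$s{\left(q \right)} = \frac{1}{6}$
$\frac{s{\left(\frac{1}{10 + 9} \right)}}{66} = \frac{1}{66} \cdot \frac{1}{6} = \frac{1}{396}$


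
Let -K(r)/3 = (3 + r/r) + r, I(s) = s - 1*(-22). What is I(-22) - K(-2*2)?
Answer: 0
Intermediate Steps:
I(s) = 22 + s (I(s) = s + 22 = 22 + s)
K(r) = -12 - 3*r (K(r) = -3*((3 + r/r) + r) = -3*((3 + 1) + r) = -3*(4 + r) = -12 - 3*r)
I(-22) - K(-2*2) = (22 - 22) - (-12 - (-6)*2) = 0 - (-12 - 3*(-4)) = 0 - (-12 + 12) = 0 - 1*0 = 0 + 0 = 0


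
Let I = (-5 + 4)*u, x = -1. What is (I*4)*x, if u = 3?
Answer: 12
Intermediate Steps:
I = -3 (I = (-5 + 4)*3 = -1*3 = -3)
(I*4)*x = -3*4*(-1) = -12*(-1) = 12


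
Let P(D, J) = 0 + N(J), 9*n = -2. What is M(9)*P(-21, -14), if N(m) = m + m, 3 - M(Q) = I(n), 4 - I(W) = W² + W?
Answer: 2660/81 ≈ 32.839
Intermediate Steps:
n = -2/9 (n = (⅑)*(-2) = -2/9 ≈ -0.22222)
I(W) = 4 - W - W² (I(W) = 4 - (W² + W) = 4 - (W + W²) = 4 + (-W - W²) = 4 - W - W²)
M(Q) = -95/81 (M(Q) = 3 - (4 - 1*(-2/9) - (-2/9)²) = 3 - (4 + 2/9 - 1*4/81) = 3 - (4 + 2/9 - 4/81) = 3 - 1*338/81 = 3 - 338/81 = -95/81)
N(m) = 2*m
P(D, J) = 2*J (P(D, J) = 0 + 2*J = 2*J)
M(9)*P(-21, -14) = -190*(-14)/81 = -95/81*(-28) = 2660/81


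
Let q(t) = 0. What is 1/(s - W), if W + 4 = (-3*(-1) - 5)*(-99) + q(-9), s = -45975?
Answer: -1/46169 ≈ -2.1660e-5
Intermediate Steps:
W = 194 (W = -4 + ((-3*(-1) - 5)*(-99) + 0) = -4 + ((3 - 5)*(-99) + 0) = -4 + (-2*(-99) + 0) = -4 + (198 + 0) = -4 + 198 = 194)
1/(s - W) = 1/(-45975 - 1*194) = 1/(-45975 - 194) = 1/(-46169) = -1/46169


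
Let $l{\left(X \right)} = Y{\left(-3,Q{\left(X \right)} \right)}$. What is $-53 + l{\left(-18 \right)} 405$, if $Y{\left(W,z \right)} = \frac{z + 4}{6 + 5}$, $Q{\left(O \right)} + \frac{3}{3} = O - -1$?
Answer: $- \frac{6253}{11} \approx -568.45$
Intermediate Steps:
$Q{\left(O \right)} = O$ ($Q{\left(O \right)} = -1 + \left(O - -1\right) = -1 + \left(O + 1\right) = -1 + \left(1 + O\right) = O$)
$Y{\left(W,z \right)} = \frac{4}{11} + \frac{z}{11}$ ($Y{\left(W,z \right)} = \frac{4 + z}{11} = \left(4 + z\right) \frac{1}{11} = \frac{4}{11} + \frac{z}{11}$)
$l{\left(X \right)} = \frac{4}{11} + \frac{X}{11}$
$-53 + l{\left(-18 \right)} 405 = -53 + \left(\frac{4}{11} + \frac{1}{11} \left(-18\right)\right) 405 = -53 + \left(\frac{4}{11} - \frac{18}{11}\right) 405 = -53 - \frac{5670}{11} = - \frac{6253}{11}$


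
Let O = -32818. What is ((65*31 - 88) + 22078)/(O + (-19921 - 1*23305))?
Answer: -24005/76044 ≈ -0.31567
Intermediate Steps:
((65*31 - 88) + 22078)/(O + (-19921 - 1*23305)) = ((65*31 - 88) + 22078)/(-32818 + (-19921 - 1*23305)) = ((2015 - 88) + 22078)/(-32818 + (-19921 - 23305)) = (1927 + 22078)/(-32818 - 43226) = 24005/(-76044) = 24005*(-1/76044) = -24005/76044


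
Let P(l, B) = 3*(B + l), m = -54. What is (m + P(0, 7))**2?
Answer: 1089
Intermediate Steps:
P(l, B) = 3*B + 3*l
(m + P(0, 7))**2 = (-54 + (3*7 + 3*0))**2 = (-54 + (21 + 0))**2 = (-54 + 21)**2 = (-33)**2 = 1089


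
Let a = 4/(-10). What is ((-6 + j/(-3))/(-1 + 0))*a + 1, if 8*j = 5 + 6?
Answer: -19/12 ≈ -1.5833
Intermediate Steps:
a = -⅖ (a = 4*(-⅒) = -⅖ ≈ -0.40000)
j = 11/8 (j = (5 + 6)/8 = (⅛)*11 = 11/8 ≈ 1.3750)
((-6 + j/(-3))/(-1 + 0))*a + 1 = ((-6 + (11/8)/(-3))/(-1 + 0))*(-⅖) + 1 = ((-6 + (11/8)*(-⅓))/(-1))*(-⅖) + 1 = ((-6 - 11/24)*(-1))*(-⅖) + 1 = -155/24*(-1)*(-⅖) + 1 = (155/24)*(-⅖) + 1 = -31/12 + 1 = -19/12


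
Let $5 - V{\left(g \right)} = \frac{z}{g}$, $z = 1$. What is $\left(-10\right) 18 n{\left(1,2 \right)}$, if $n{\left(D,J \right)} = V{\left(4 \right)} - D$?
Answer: $-675$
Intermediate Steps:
$V{\left(g \right)} = 5 - \frac{1}{g}$ ($V{\left(g \right)} = 5 - 1 \frac{1}{g} = 5 - \frac{1}{g}$)
$n{\left(D,J \right)} = \frac{19}{4} - D$ ($n{\left(D,J \right)} = \left(5 - \frac{1}{4}\right) - D = \frac{19}{4} - D$)
$\left(-10\right) 18 n{\left(1,2 \right)} = \left(-10\right) 18 \left(\frac{19}{4} - 1\right) = - 180 \left(\frac{19}{4} - 1\right) = \left(-180\right) \frac{15}{4} = -675$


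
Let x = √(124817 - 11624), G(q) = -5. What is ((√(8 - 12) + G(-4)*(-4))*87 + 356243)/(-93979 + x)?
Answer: -33642884357/8831939248 - 8176173*I/4415969624 - 1073949*√12577/8831939248 - 261*I*√12577/4415969624 ≈ -3.8229 - 0.0018581*I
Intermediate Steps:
x = 3*√12577 (x = √113193 = 3*√12577 ≈ 336.44)
((√(8 - 12) + G(-4)*(-4))*87 + 356243)/(-93979 + x) = ((√(8 - 12) - 5*(-4))*87 + 356243)/(-93979 + 3*√12577) = ((√(-4) + 20)*87 + 356243)/(-93979 + 3*√12577) = ((2*I + 20)*87 + 356243)/(-93979 + 3*√12577) = ((20 + 2*I)*87 + 356243)/(-93979 + 3*√12577) = ((1740 + 174*I) + 356243)/(-93979 + 3*√12577) = (357983 + 174*I)/(-93979 + 3*√12577)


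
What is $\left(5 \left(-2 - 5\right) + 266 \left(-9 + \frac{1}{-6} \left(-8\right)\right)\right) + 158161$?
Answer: $\frac{468260}{3} \approx 1.5609 \cdot 10^{5}$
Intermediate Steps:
$\left(5 \left(-2 - 5\right) + 266 \left(-9 + \frac{1}{-6} \left(-8\right)\right)\right) + 158161 = \left(5 \left(-7\right) + 266 \left(-9 - - \frac{4}{3}\right)\right) + 158161 = \left(-35 + 266 \left(-9 + \frac{4}{3}\right)\right) + 158161 = \left(-35 + 266 \left(- \frac{23}{3}\right)\right) + 158161 = \left(-35 - \frac{6118}{3}\right) + 158161 = - \frac{6223}{3} + 158161 = \frac{468260}{3}$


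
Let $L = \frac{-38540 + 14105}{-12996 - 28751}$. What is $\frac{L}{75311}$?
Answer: $\frac{24435}{3144008317} \approx 7.7719 \cdot 10^{-6}$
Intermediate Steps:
$L = \frac{24435}{41747}$ ($L = - \frac{24435}{-41747} = \left(-24435\right) \left(- \frac{1}{41747}\right) = \frac{24435}{41747} \approx 0.58531$)
$\frac{L}{75311} = \frac{24435}{41747 \cdot 75311} = \frac{24435}{41747} \cdot \frac{1}{75311} = \frac{24435}{3144008317}$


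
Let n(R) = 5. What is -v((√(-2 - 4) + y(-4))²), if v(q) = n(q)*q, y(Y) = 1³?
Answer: 25 - 10*I*√6 ≈ 25.0 - 24.495*I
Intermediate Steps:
y(Y) = 1
v(q) = 5*q
-v((√(-2 - 4) + y(-4))²) = -5*(√(-2 - 4) + 1)² = -5*(√(-6) + 1)² = -5*(I*√6 + 1)² = -5*(1 + I*√6)²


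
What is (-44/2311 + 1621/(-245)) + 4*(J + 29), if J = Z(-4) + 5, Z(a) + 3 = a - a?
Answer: 66451269/566195 ≈ 117.36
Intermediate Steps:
Z(a) = -3 (Z(a) = -3 + (a - a) = -3 + 0 = -3)
J = 2 (J = -3 + 5 = 2)
(-44/2311 + 1621/(-245)) + 4*(J + 29) = (-44/2311 + 1621/(-245)) + 4*(2 + 29) = (-44*1/2311 + 1621*(-1/245)) + 4*31 = (-44/2311 - 1621/245) + 124 = -3756911/566195 + 124 = 66451269/566195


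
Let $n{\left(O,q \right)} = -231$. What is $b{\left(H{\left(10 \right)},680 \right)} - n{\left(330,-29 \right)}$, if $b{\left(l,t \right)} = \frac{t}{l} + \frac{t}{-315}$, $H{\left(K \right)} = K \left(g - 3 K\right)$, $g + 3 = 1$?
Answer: $\frac{114265}{504} \approx 226.72$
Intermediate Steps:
$g = -2$ ($g = -3 + 1 = -2$)
$H{\left(K \right)} = K \left(-2 - 3 K\right)$
$b{\left(l,t \right)} = - \frac{t}{315} + \frac{t}{l}$ ($b{\left(l,t \right)} = \frac{t}{l} + t \left(- \frac{1}{315}\right) = \frac{t}{l} - \frac{t}{315} = - \frac{t}{315} + \frac{t}{l}$)
$b{\left(H{\left(10 \right)},680 \right)} - n{\left(330,-29 \right)} = \left(\left(- \frac{1}{315}\right) 680 + \frac{680}{\left(-1\right) 10 \left(2 + 3 \cdot 10\right)}\right) - -231 = \left(- \frac{136}{63} + \frac{680}{\left(-1\right) 10 \left(2 + 30\right)}\right) + 231 = \left(- \frac{136}{63} + \frac{680}{\left(-1\right) 10 \cdot 32}\right) + 231 = \left(- \frac{136}{63} + \frac{680}{-320}\right) + 231 = \left(- \frac{136}{63} + 680 \left(- \frac{1}{320}\right)\right) + 231 = \left(- \frac{136}{63} - \frac{17}{8}\right) + 231 = - \frac{2159}{504} + 231 = \frac{114265}{504}$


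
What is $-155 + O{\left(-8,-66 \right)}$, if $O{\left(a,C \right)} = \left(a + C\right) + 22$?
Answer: $-207$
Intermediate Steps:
$O{\left(a,C \right)} = 22 + C + a$ ($O{\left(a,C \right)} = \left(C + a\right) + 22 = 22 + C + a$)
$-155 + O{\left(-8,-66 \right)} = -155 - 52 = -207$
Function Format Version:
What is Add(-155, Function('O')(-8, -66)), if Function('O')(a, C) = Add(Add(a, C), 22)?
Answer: -207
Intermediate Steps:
Function('O')(a, C) = Add(22, C, a) (Function('O')(a, C) = Add(Add(C, a), 22) = Add(22, C, a))
Add(-155, Function('O')(-8, -66)) = Add(-155, Add(22, -66, -8)) = Add(-155, -52) = -207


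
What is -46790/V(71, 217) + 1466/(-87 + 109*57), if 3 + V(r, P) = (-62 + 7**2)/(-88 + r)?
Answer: 1218214972/58197 ≈ 20933.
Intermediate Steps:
V(r, P) = -3 - 13/(-88 + r) (V(r, P) = -3 + (-62 + 7**2)/(-88 + r) = -3 + (-62 + 49)/(-88 + r) = -3 - 13/(-88 + r))
-46790/V(71, 217) + 1466/(-87 + 109*57) = -46790*(-88 + 71)/(251 - 3*71) + 1466/(-87 + 109*57) = -46790*(-17/(251 - 213)) + 1466/(-87 + 6213) = -46790/((-1/17*38)) + 1466/6126 = -46790/(-38/17) + 1466*(1/6126) = -46790*(-17/38) + 733/3063 = 397715/19 + 733/3063 = 1218214972/58197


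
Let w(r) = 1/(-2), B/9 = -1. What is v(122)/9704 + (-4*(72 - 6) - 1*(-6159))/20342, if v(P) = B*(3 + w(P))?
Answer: 56747385/197398768 ≈ 0.28748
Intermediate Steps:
B = -9 (B = 9*(-1) = -9)
w(r) = -½
v(P) = -45/2 (v(P) = -9*(3 - ½) = -9*5/2 = -45/2)
v(122)/9704 + (-4*(72 - 6) - 1*(-6159))/20342 = -45/2/9704 + (-4*(72 - 6) - 1*(-6159))/20342 = -45/2*1/9704 + (-4*66 + 6159)*(1/20342) = -45/19408 + (-264 + 6159)*(1/20342) = -45/19408 + 5895*(1/20342) = -45/19408 + 5895/20342 = 56747385/197398768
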